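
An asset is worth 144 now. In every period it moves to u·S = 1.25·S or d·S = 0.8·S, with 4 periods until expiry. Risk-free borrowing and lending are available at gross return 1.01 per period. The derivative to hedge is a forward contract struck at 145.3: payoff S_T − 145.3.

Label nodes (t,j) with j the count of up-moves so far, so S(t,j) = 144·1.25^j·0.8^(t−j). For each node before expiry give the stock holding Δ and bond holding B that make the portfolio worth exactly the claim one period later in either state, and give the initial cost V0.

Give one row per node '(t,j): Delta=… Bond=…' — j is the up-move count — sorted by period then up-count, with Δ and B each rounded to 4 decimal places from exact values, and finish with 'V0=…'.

(0,0): Delta=1.0000 Bond=-139.6304
(1,0): Delta=1.0000 Bond=-141.0267
(1,1): Delta=1.0000 Bond=-141.0267
(2,0): Delta=1.0000 Bond=-142.4370
(2,1): Delta=1.0000 Bond=-142.4370
(2,2): Delta=1.0000 Bond=-142.4370
(3,0): Delta=1.0000 Bond=-143.8614
(3,1): Delta=1.0000 Bond=-143.8614
(3,2): Delta=1.0000 Bond=-143.8614
(3,3): Delta=1.0000 Bond=-143.8614
V0=4.3696

The replicating-portfolio and risk-neutral prices coincide; use p* = (1.01−0.8)/(1.25−0.8) = 0.4667 for the latter.
Terminal values V(4,·): V(4,0)=-86.3176, V(4,1)=-53.1400, V(4,2)=-1.3000, V(4,3)=79.7000, V(4,4)=206.2625
Node (3,0) S=73.7280: V=(p*·-53.1400+(1−p*)·-86.3176)/1.01=-70.1334; Δ=(-53.1400−-86.3176)/(92.1600−58.9824)=1.0000; B=V−Δ·S=-143.8614
Node (3,1) S=115.2000: V=(p*·-1.3000+(1−p*)·-53.1400)/1.01=-28.6614; Δ=(-1.3000−-53.1400)/(144.0000−92.1600)=1.0000; B=V−Δ·S=-143.8614
Node (3,2) S=180.0000: V=(p*·79.7000+(1−p*)·-1.3000)/1.01=36.1386; Δ=(79.7000−-1.3000)/(225.0000−144.0000)=1.0000; B=V−Δ·S=-143.8614
Node (3,3) S=281.2500: V=(p*·206.2625+(1−p*)·79.7000)/1.01=137.3886; Δ=(206.2625−79.7000)/(351.5625−225.0000)=1.0000; B=V−Δ·S=-143.8614
Node (2,0) S=92.1600: V=(p*·-28.6614+(1−p*)·-70.1334)/1.01=-50.2770; Δ=(-28.6614−-70.1334)/(115.2000−73.7280)=1.0000; B=V−Δ·S=-142.4370
Node (2,1) S=144.0000: V=(p*·36.1386+(1−p*)·-28.6614)/1.01=1.5630; Δ=(36.1386−-28.6614)/(180.0000−115.2000)=1.0000; B=V−Δ·S=-142.4370
Node (2,2) S=225.0000: V=(p*·137.3886+(1−p*)·36.1386)/1.01=82.5630; Δ=(137.3886−36.1386)/(281.2500−180.0000)=1.0000; B=V−Δ·S=-142.4370
Node (1,0) S=115.2000: V=(p*·1.5630+(1−p*)·-50.2770)/1.01=-25.8267; Δ=(1.5630−-50.2770)/(144.0000−92.1600)=1.0000; B=V−Δ·S=-141.0267
Node (1,1) S=180.0000: V=(p*·82.5630+(1−p*)·1.5630)/1.01=38.9733; Δ=(82.5630−1.5630)/(225.0000−144.0000)=1.0000; B=V−Δ·S=-141.0267
Node (0,0) S=144.0000: V=(p*·38.9733+(1−p*)·-25.8267)/1.01=4.3696; Δ=(38.9733−-25.8267)/(180.0000−115.2000)=1.0000; B=V−Δ·S=-139.6304
Check: Δ(0,0)·S0 + B(0,0) = 4.3696 = V0.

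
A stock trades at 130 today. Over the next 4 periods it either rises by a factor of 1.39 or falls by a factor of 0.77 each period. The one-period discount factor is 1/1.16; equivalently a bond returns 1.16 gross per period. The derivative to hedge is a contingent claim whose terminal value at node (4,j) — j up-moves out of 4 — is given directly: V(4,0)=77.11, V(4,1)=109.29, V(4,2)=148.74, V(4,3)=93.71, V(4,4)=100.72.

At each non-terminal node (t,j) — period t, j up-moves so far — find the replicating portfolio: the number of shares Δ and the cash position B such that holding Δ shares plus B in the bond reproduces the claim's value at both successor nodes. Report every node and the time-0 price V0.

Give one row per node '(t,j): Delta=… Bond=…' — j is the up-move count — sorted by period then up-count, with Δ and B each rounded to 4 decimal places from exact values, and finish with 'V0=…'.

(0,0): Delta=-0.0843 Bond=74.1760
(1,0): Delta=0.0128 Bond=76.3330
(1,1): Delta=-0.1160 Bond=91.7713
(2,0): Delta=0.6630 Bond=38.4270
(2,1): Delta=-0.1997 Bond=118.1037
(2,2): Delta=-0.0886 Bond=99.5848
(3,0): Delta=0.8745 Bond=32.0211
(3,1): Delta=0.5939 Bond=51.9790
(3,2): Delta=-0.4589 Bond=187.1411
(3,3): Delta=0.0324 Bond=73.2793
V0=63.2227

Under the risk-neutral measure, an up-move has probability p* = (R−d)/(u−d) = 0.6290 and values discount at R = 1.16.
Terminal values V(4,·): V(4,0)=77.1100, V(4,1)=109.2900, V(4,2)=148.7400, V(4,3)=93.7100, V(4,4)=100.7200
(3,0): S=59.3493. Δ = (V_up−V_dn)/(S_up−S_dn) = (109.2900−77.1100)/(82.4955−45.6990) = 0.8745. V = [p*·109.2900 + (1−p*)·77.1100]/1.16 = 83.9244. B = V − Δ·S = 32.0211.
(3,1): S=107.1370. Δ = (V_up−V_dn)/(S_up−S_dn) = (148.7400−109.2900)/(148.9205−82.4955) = 0.5939. V = [p*·148.7400 + (1−p*)·109.2900]/1.16 = 115.6080. B = V − Δ·S = 51.9790.
(3,2): S=193.4032. Δ = (V_up−V_dn)/(S_up−S_dn) = (93.7100−148.7400)/(268.8305−148.9205) = -0.4589. V = [p*·93.7100 + (1−p*)·148.7400]/1.16 = 98.3831. B = V − Δ·S = 187.1411.
(3,3): S=349.1305. Δ = (V_up−V_dn)/(S_up−S_dn) = (100.7200−93.7100)/(485.2914−268.8305) = 0.0324. V = [p*·100.7200 + (1−p*)·93.7100]/1.16 = 84.5858. B = V − Δ·S = 73.2793.
(2,0): S=77.0770. Δ = (V_up−V_dn)/(S_up−S_dn) = (115.6080−83.9244)/(107.1370−59.3493) = 0.6630. V = [p*·115.6080 + (1−p*)·83.9244]/1.16 = 89.5297. B = V − Δ·S = 38.4270.
(2,1): S=139.1390. Δ = (V_up−V_dn)/(S_up−S_dn) = (98.3831−115.6080)/(193.4032−107.1370) = -0.1997. V = [p*·98.3831 + (1−p*)·115.6080]/1.16 = 90.3215. B = V − Δ·S = 118.1037.
(2,2): S=251.1730. Δ = (V_up−V_dn)/(S_up−S_dn) = (84.5858−98.3831)/(349.1305−193.4032) = -0.0886. V = [p*·84.5858 + (1−p*)·98.3831]/1.16 = 77.3311. B = V − Δ·S = 99.5848.
(1,0): S=100.1000. Δ = (V_up−V_dn)/(S_up−S_dn) = (90.3215−89.5297)/(139.1390−77.0770) = 0.0128. V = [p*·90.3215 + (1−p*)·89.5297]/1.16 = 77.6102. B = V − Δ·S = 76.3330.
(1,1): S=180.7000. Δ = (V_up−V_dn)/(S_up−S_dn) = (77.3311−90.3215)/(251.1730−139.1390) = -0.1160. V = [p*·77.3311 + (1−p*)·90.3215]/1.16 = 70.8191. B = V − Δ·S = 91.7713.
(0,0): S=130.0000. Δ = (V_up−V_dn)/(S_up−S_dn) = (70.8191−77.6102)/(180.7000−100.1000) = -0.0843. V = [p*·70.8191 + (1−p*)·77.6102]/1.16 = 63.2227. B = V − Δ·S = 74.1760.
Root portfolio cost Δ·130+B reproduces V0=63.2227.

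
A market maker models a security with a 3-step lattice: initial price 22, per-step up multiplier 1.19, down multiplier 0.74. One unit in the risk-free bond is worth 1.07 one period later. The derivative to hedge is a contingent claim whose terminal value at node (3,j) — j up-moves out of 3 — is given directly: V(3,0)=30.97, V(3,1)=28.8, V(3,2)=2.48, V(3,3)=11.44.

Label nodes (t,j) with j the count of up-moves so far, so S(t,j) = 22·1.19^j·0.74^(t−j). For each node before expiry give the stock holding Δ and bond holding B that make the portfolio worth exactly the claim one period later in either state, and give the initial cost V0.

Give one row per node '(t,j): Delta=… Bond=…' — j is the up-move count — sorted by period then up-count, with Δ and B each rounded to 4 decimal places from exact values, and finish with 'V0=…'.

The replicating-portfolio and risk-neutral prices coincide; use p* = (1.07−0.74)/(1.19−0.74) = 0.7333 for the latter.
Terminal values V(3,·): V(3,0)=30.9700, V(3,1)=28.8000, V(3,2)=2.4800, V(3,3)=11.4400
  t=2,j=0: stock 12.0472 → up 14.3362 (V=28.8000), down 8.9149 (V=30.9700). Price 27.4567; hedge Δ=-0.4003, bond B=32.2789.
  t=2,j=1: stock 19.3732 → up 23.0541 (V=2.4800), down 14.3362 (V=28.8000). Price 8.8773; hedge Δ=-3.0191, bond B=67.3661.
  t=2,j=2: stock 31.1542 → up 37.0735 (V=11.4400), down 23.0541 (V=2.4800). Price 8.4586; hedge Δ=0.6391, bond B=-11.4525.
  t=1,j=0: stock 16.2800 → up 19.3732 (V=8.8773), down 12.0472 (V=27.4567). Price 12.9269; hedge Δ=-2.5361, bond B=54.2145.
  t=1,j=1: stock 26.1800 → up 31.1542 (V=8.4586), down 19.3732 (V=8.8773). Price 8.0095; hedge Δ=-0.0355, bond B=8.9400.
  t=0,j=0: stock 22.0000 → up 26.1800 (V=8.0095), down 16.2800 (V=12.9269). Price 8.7111; hedge Δ=-0.4967, bond B=19.6385.
The time-0 hedge costs 8.7111, which is the no-arbitrage price.

(0,0): Delta=-0.4967 Bond=19.6385
(1,0): Delta=-2.5361 Bond=54.2145
(1,1): Delta=-0.0355 Bond=8.9400
(2,0): Delta=-0.4003 Bond=32.2789
(2,1): Delta=-3.0191 Bond=67.3661
(2,2): Delta=0.6391 Bond=-11.4525
V0=8.7111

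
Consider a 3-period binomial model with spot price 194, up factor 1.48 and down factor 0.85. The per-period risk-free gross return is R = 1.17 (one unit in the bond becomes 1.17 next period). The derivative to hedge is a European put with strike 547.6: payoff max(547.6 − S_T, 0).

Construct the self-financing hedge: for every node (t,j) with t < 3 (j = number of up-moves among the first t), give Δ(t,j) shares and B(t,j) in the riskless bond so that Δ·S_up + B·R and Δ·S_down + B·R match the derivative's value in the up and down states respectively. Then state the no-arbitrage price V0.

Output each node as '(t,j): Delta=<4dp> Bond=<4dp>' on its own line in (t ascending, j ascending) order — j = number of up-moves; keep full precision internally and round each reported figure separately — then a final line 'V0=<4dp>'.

(0,0): Delta=-0.8746 Bond=324.2339
(1,0): Delta=-1.0000 Bond=400.0292
(1,1): Delta=-0.8049 Bond=359.3242
(2,0): Delta=-1.0000 Bond=468.0342
(2,1): Delta=-1.0000 Bond=468.0342
(2,2): Delta=-0.6963 Bond=374.2728
V0=154.5581

Since d<R<u, set p* = (R−d)/(u−d) = 0.5079; price each node as the discounted p*-expectation of its children.
Terminal payoffs: V(3,0)=428.4598, V(3,1)=340.1558, V(3,2)=186.4030, V(3,3)=0.0000
(2,0): S=140.1650. Δ = (V_up−V_dn)/(S_up−S_dn) = (340.1558−428.4598)/(207.4442−119.1402) = -1.0000. V = [p*·340.1558 + (1−p*)·428.4598]/1.17 = 327.8692. B = V − Δ·S = 468.0342.
(2,1): S=244.0520. Δ = (V_up−V_dn)/(S_up−S_dn) = (186.4030−340.1558)/(361.1970−207.4442) = -1.0000. V = [p*·186.4030 + (1−p*)·340.1558]/1.17 = 223.9822. B = V − Δ·S = 468.0342.
(2,2): S=424.9376. Δ = (V_up−V_dn)/(S_up−S_dn) = (0.0000−186.4030)/(628.9076−361.1970) = -0.6963. V = [p*·0.0000 + (1−p*)·186.4030]/1.17 = 78.3950. B = V − Δ·S = 374.2728.
(1,0): S=164.9000. Δ = (V_up−V_dn)/(S_up−S_dn) = (223.9822−327.8692)/(244.0520−140.1650) = -1.0000. V = [p*·223.9822 + (1−p*)·327.8692]/1.17 = 235.1292. B = V − Δ·S = 400.0292.
(1,1): S=287.1200. Δ = (V_up−V_dn)/(S_up−S_dn) = (78.3950−223.9822)/(424.9376−244.0520) = -0.8049. V = [p*·78.3950 + (1−p*)·223.9822]/1.17 = 128.2334. B = V − Δ·S = 359.3242.
(0,0): S=194.0000. Δ = (V_up−V_dn)/(S_up−S_dn) = (128.2334−235.1292)/(287.1200−164.9000) = -0.8746. V = [p*·128.2334 + (1−p*)·235.1292]/1.17 = 154.5581. B = V − Δ·S = 324.2339.
Root portfolio cost Δ·194+B reproduces V0=154.5581.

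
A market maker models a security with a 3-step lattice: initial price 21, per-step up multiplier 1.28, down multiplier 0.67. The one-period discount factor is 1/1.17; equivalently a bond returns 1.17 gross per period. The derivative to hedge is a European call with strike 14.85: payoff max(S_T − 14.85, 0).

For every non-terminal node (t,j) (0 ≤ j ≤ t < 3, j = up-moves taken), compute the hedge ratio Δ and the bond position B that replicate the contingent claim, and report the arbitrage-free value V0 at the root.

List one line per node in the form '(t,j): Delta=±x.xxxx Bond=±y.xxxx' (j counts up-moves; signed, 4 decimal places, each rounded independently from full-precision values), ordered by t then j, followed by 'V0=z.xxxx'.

(0,0): Delta=0.9424 Bond=-7.8923
(1,0): Delta=0.6695 Bond=-5.3945
(1,1): Delta=0.9738 Bond=-10.0787
(2,0): Delta=0.0000 Bond=0.0000
(2,1): Delta=0.7466 Bond=-7.7001
(2,2): Delta=1.0000 Bond=-12.6923
V0=11.8983

Under the risk-neutral measure, an up-move has probability p* = (R−d)/(u−d) = 0.8197 and values discount at R = 1.17.
Terminal values V(3,·): V(3,0)=0.0000, V(3,1)=0.0000, V(3,2)=8.2023, V(3,3)=29.1902
Node (2,0) S=9.4269: V=(p*·0.0000+(1−p*)·0.0000)/1.17=0.0000; Δ=(0.0000−0.0000)/(12.0664−6.3160)=0.0000; B=V−Δ·S=0.0000
Node (2,1) S=18.0096: V=(p*·8.2023+(1−p*)·0.0000)/1.17=5.7463; Δ=(8.2023−0.0000)/(23.0523−12.0664)=0.7466; B=V−Δ·S=-7.7001
Node (2,2) S=34.4064: V=(p*·29.1902+(1−p*)·8.2023)/1.17=21.7141; Δ=(29.1902−8.2023)/(44.0402−23.0523)=1.0000; B=V−Δ·S=-12.6923
Node (1,0) S=14.0700: V=(p*·5.7463+(1−p*)·0.0000)/1.17=4.0257; Δ=(5.7463−0.0000)/(18.0096−9.4269)=0.6695; B=V−Δ·S=-5.3945
Node (1,1) S=26.8800: V=(p*·21.7141+(1−p*)·5.7463)/1.17=16.0980; Δ=(21.7141−5.7463)/(34.4064−18.0096)=0.9738; B=V−Δ·S=-10.0787
Node (0,0) S=21.0000: V=(p*·16.0980+(1−p*)·4.0257)/1.17=11.8983; Δ=(16.0980−4.0257)/(26.8800−14.0700)=0.9424; B=V−Δ·S=-7.8923
Root portfolio cost Δ·21+B reproduces V0=11.8983.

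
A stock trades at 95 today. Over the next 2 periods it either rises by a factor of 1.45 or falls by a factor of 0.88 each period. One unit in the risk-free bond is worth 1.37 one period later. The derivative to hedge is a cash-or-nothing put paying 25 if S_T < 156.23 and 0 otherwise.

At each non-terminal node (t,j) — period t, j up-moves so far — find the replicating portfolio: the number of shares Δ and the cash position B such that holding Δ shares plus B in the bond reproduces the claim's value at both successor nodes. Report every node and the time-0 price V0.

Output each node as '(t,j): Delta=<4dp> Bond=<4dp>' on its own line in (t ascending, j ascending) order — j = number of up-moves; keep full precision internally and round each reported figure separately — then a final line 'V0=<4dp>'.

The replicating-portfolio and risk-neutral prices coincide; use p* = (1.37−0.88)/(1.45−0.88) = 0.8596 for the latter.
Terminal payoffs: V(2,0)=25.0000, V(2,1)=25.0000, V(2,2)=0.0000
(1,0): S=83.6000. Δ = (V_up−V_dn)/(S_up−S_dn) = (25.0000−25.0000)/(121.2200−73.5680) = 0.0000. V = [p*·25.0000 + (1−p*)·25.0000]/1.37 = 18.2482. B = V − Δ·S = 18.2482.
(1,1): S=137.7500. Δ = (V_up−V_dn)/(S_up−S_dn) = (0.0000−25.0000)/(199.7375−121.2200) = -0.3184. V = [p*·0.0000 + (1−p*)·25.0000]/1.37 = 2.5611. B = V − Δ·S = 46.4208.
(0,0): S=95.0000. Δ = (V_up−V_dn)/(S_up−S_dn) = (2.5611−18.2482)/(137.7500−83.6000) = -0.2897. V = [p*·2.5611 + (1−p*)·18.2482]/1.37 = 3.4765. B = V − Δ·S = 30.9976.
Each (Δ,B) replicates both successor values, so the strategy is self-financing and V0 is arbitrage-free.

(0,0): Delta=-0.2897 Bond=30.9976
(1,0): Delta=0.0000 Bond=18.2482
(1,1): Delta=-0.3184 Bond=46.4208
V0=3.4765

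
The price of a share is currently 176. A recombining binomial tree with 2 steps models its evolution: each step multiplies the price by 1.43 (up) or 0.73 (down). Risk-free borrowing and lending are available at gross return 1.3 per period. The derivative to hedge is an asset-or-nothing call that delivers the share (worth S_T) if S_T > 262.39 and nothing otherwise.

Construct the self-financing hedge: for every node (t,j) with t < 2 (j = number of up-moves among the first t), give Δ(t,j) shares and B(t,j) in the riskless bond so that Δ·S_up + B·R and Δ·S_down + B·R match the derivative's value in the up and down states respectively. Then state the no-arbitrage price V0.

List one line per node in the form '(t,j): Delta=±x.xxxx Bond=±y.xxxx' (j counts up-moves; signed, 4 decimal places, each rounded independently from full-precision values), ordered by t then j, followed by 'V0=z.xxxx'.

Risk-neutral probability p* = (R−d)/(u−d) = (1.3−0.73)/(1.43−0.73) = 0.8143.
Payoff layer (t=2): V(2,0)=0.0000, V(2,1)=0.0000, V(2,2)=359.9024
  t=1,j=0: stock 128.4800 → up 183.7264 (V=0.0000), down 93.7904 (V=0.0000). Price 0.0000; hedge Δ=0.0000, bond B=0.0000.
  t=1,j=1: stock 251.6800 → up 359.9024 (V=359.9024), down 183.7264 (V=0.0000). Price 225.4334; hedge Δ=2.0429, bond B=-288.7129.
  t=0,j=0: stock 176.0000 → up 251.6800 (V=225.4334), down 128.4800 (V=0.0000). Price 141.2055; hedge Δ=1.8298, bond B=-180.8422.
Check: Δ(0,0)·S0 + B(0,0) = 141.2055 = V0.

(0,0): Delta=1.8298 Bond=-180.8422
(1,0): Delta=0.0000 Bond=0.0000
(1,1): Delta=2.0429 Bond=-288.7129
V0=141.2055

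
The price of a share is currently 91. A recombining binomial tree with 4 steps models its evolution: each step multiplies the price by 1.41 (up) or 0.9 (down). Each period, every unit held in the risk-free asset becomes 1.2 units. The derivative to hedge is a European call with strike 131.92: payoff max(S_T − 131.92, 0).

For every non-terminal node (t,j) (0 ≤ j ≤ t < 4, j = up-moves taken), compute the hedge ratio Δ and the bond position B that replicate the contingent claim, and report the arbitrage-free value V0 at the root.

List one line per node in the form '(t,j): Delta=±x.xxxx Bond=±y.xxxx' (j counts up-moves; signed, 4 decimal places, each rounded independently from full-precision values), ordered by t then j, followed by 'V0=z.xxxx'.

(0,0): Delta=0.8273 Bond=-43.8656
(1,0): Delta=0.5955 Bond=-33.6503
(1,1): Delta=0.9309 Bond=-65.9307
(2,0): Delta=0.1907 Bond=-10.5413
(2,1): Delta=0.7764 Bond=-61.2678
(2,2): Delta=1.0000 Bond=-91.6111
(3,0): Delta=0.0000 Bond=0.0000
(3,1): Delta=0.2759 Bond=-21.5042
(3,2): Delta=1.0000 Bond=-109.9333
(3,3): Delta=1.0000 Bond=-109.9333
V0=31.4229

Risk-neutral probability p* = (R−d)/(u−d) = (1.2−0.9)/(1.41−0.9) = 0.5882.
Terminal payoffs: V(4,0)=0.0000, V(4,1)=0.0000, V(4,2)=14.6229, V(4,3)=97.6638, V(4,4)=227.7613
(3,0): S=66.3390. Δ = (V_up−V_dn)/(S_up−S_dn) = (0.0000−0.0000)/(93.5380−59.7051) = 0.0000. V = [p*·0.0000 + (1−p*)·0.0000]/1.2 = 0.0000. B = V − Δ·S = 0.0000.
(3,1): S=103.9311. Δ = (V_up−V_dn)/(S_up−S_dn) = (14.6229−0.0000)/(146.5429−93.5380) = 0.2759. V = [p*·14.6229 + (1−p*)·0.0000]/1.2 = 7.1681. B = V − Δ·S = -21.5042.
(3,2): S=162.8254. Δ = (V_up−V_dn)/(S_up−S_dn) = (97.6638−14.6229)/(229.5838−146.5429) = 1.0000. V = [p*·97.6638 + (1−p*)·14.6229]/1.2 = 52.8921. B = V − Δ·S = -109.9333.
(3,3): S=255.0931. Δ = (V_up−V_dn)/(S_up−S_dn) = (227.7613−97.6638)/(359.6813−229.5838) = 1.0000. V = [p*·227.7613 + (1−p*)·97.6638]/1.2 = 145.1598. B = V − Δ·S = -109.9333.
(2,0): S=73.7100. Δ = (V_up−V_dn)/(S_up−S_dn) = (7.1681−0.0000)/(103.9311−66.3390) = 0.1907. V = [p*·7.1681 + (1−p*)·0.0000]/1.2 = 3.5138. B = V − Δ·S = -10.5413.
(2,1): S=115.4790. Δ = (V_up−V_dn)/(S_up−S_dn) = (52.8921−7.1681)/(162.8254−103.9311) = 0.7764. V = [p*·52.8921 + (1−p*)·7.1681]/1.2 = 28.3871. B = V − Δ·S = -61.2678.
(2,2): S=180.9171. Δ = (V_up−V_dn)/(S_up−S_dn) = (145.1598−52.8921)/(255.0931−162.8254) = 1.0000. V = [p*·145.1598 + (1−p*)·52.8921]/1.2 = 89.3060. B = V − Δ·S = -91.6111.
(1,0): S=81.9000. Δ = (V_up−V_dn)/(S_up−S_dn) = (28.3871−3.5138)/(115.4790−73.7100) = 0.5955. V = [p*·28.3871 + (1−p*)·3.5138]/1.2 = 15.1210. B = V − Δ·S = -33.6503.
(1,1): S=128.3100. Δ = (V_up−V_dn)/(S_up−S_dn) = (89.3060−28.3871)/(180.9171−115.4790) = 0.9309. V = [p*·89.3060 + (1−p*)·28.3871]/1.2 = 53.5181. B = V − Δ·S = -65.9307.
(0,0): S=91.0000. Δ = (V_up−V_dn)/(S_up−S_dn) = (53.5181−15.1210)/(128.3100−81.9000) = 0.8273. V = [p*·53.5181 + (1−p*)·15.1210]/1.2 = 31.4229. B = V − Δ·S = -43.8656.
The time-0 hedge costs 31.4229, which is the no-arbitrage price.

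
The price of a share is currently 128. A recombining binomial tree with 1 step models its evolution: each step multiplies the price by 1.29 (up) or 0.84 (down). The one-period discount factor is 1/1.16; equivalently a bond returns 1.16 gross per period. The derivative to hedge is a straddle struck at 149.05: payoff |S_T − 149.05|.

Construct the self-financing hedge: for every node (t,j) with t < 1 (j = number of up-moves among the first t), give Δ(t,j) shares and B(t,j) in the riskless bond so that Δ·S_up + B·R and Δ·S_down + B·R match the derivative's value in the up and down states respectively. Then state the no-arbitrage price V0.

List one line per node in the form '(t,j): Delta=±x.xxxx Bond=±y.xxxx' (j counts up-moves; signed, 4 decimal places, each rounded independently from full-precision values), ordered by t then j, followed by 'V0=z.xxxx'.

Under the risk-neutral measure, an up-move has probability p* = (R−d)/(u−d) = 0.7111 and values discount at R = 1.16.
Payoff layer (t=1): V(1,0)=41.5300, V(1,1)=16.0700
  t=0,j=0: stock 128.0000 → up 165.1200 (V=16.0700), down 107.5200 (V=41.5300). Price 20.1941; hedge Δ=-0.4420, bond B=76.7718.
Each (Δ,B) replicates both successor values, so the strategy is self-financing and V0 is arbitrage-free.

(0,0): Delta=-0.4420 Bond=76.7718
V0=20.1941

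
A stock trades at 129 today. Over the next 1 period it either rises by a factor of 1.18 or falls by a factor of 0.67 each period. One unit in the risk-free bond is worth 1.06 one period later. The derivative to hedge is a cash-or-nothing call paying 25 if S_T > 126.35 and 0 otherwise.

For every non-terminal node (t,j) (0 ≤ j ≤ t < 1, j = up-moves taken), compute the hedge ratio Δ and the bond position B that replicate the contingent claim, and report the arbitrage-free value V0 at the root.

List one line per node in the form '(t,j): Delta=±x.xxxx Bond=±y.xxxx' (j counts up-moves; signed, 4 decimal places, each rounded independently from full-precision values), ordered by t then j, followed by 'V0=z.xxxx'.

(0,0): Delta=0.3800 Bond=-30.9841
V0=18.0355

Under the risk-neutral measure, an up-move has probability p* = (R−d)/(u−d) = 0.7647 and values discount at R = 1.06.
At expiry t=1: V(1,0)=0.0000, V(1,1)=25.0000
Node (0,0) S=129.0000: V=(p*·25.0000+(1−p*)·0.0000)/1.06=18.0355; Δ=(25.0000−0.0000)/(152.2200−86.4300)=0.3800; B=V−Δ·S=-30.9841
Each (Δ,B) replicates both successor values, so the strategy is self-financing and V0 is arbitrage-free.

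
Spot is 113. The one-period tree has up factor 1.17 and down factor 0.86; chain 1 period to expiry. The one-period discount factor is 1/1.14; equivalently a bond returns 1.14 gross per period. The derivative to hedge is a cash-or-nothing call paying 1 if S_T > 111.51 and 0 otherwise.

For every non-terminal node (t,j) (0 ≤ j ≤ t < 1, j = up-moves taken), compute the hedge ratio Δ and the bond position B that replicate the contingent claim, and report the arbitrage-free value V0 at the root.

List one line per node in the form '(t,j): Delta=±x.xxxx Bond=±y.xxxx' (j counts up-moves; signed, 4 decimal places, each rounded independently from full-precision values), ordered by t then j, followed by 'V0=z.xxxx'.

(0,0): Delta=0.0285 Bond=-2.4335
V0=0.7923

The replicating-portfolio and risk-neutral prices coincide; use p* = (1.14−0.86)/(1.17−0.86) = 0.9032 for the latter.
At expiry t=1: V(1,0)=0.0000, V(1,1)=1.0000
Node (0,0) S=113.0000: V=(p*·1.0000+(1−p*)·0.0000)/1.14=0.7923; Δ=(1.0000−0.0000)/(132.2100−97.1800)=0.0285; B=V−Δ·S=-2.4335
The time-0 hedge costs 0.7923, which is the no-arbitrage price.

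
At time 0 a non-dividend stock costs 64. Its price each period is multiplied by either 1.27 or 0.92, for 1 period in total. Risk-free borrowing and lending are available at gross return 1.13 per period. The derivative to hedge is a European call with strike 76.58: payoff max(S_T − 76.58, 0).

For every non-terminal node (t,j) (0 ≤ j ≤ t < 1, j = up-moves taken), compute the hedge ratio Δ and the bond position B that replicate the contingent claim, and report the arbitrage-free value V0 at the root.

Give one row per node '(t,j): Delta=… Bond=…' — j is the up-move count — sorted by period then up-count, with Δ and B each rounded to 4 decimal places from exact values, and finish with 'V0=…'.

No-arbitrage ⇒ martingale measure with p* = (R−d)/(u−d) = 0.6000.
Terminal payoffs: V(1,0)=0.0000, V(1,1)=4.7000
  t=0,j=0: stock 64.0000 → up 81.2800 (V=4.7000), down 58.8800 (V=0.0000). Price 2.4956; hedge Δ=0.2098, bond B=-10.9330.
The time-0 hedge costs 2.4956, which is the no-arbitrage price.

(0,0): Delta=0.2098 Bond=-10.9330
V0=2.4956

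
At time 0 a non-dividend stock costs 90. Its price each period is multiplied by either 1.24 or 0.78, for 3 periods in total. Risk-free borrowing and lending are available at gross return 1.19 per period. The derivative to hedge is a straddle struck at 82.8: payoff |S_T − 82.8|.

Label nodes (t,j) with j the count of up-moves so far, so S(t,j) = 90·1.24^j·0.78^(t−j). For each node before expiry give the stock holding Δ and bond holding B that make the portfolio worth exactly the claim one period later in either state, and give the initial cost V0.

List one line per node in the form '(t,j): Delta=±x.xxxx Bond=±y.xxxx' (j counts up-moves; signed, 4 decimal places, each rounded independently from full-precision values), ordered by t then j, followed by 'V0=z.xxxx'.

No-arbitrage ⇒ martingale measure with p* = (R−d)/(u−d) = 0.8913.
At expiry t=3: V(3,0)=40.0903, V(3,1)=14.9026, V(3,2)=25.1395, V(3,3)=88.7962
Node (2,0) S=54.7560: V=(p*·14.9026+(1−p*)·40.0903)/1.19=14.8238; Δ=(14.9026−40.0903)/(67.8974−42.7097)=-1.0000; B=V−Δ·S=69.5798
Node (2,1) S=87.0480: V=(p*·25.1395+(1−p*)·14.9026)/1.19=20.1906; Δ=(25.1395−14.9026)/(107.9395−67.8974)=0.2557; B=V−Δ·S=-2.0637
Node (2,2) S=138.3840: V=(p*·88.7962+(1−p*)·25.1395)/1.19=68.8042; Δ=(88.7962−25.1395)/(171.5962−107.9395)=1.0000; B=V−Δ·S=-69.5798
Node (1,0) S=70.2000: V=(p*·20.1906+(1−p*)·14.8238)/1.19=16.4767; Δ=(20.1906−14.8238)/(87.0480−54.7560)=0.1662; B=V−Δ·S=4.8098
Node (1,1) S=111.6000: V=(p*·68.8042+(1−p*)·20.1906)/1.19=53.3782; Δ=(68.8042−20.1906)/(138.3840−87.0480)=0.9470; B=V−Δ·S=-52.3035
Node (0,0) S=90.0000: V=(p*·53.3782+(1−p*)·16.4767)/1.19=41.4850; Δ=(53.3782−16.4767)/(111.6000−70.2000)=0.8913; B=V−Δ·S=-38.7357
Check: Δ(0,0)·S0 + B(0,0) = 41.4850 = V0.

(0,0): Delta=0.8913 Bond=-38.7357
(1,0): Delta=0.1662 Bond=4.8098
(1,1): Delta=0.9470 Bond=-52.3035
(2,0): Delta=-1.0000 Bond=69.5798
(2,1): Delta=0.2557 Bond=-2.0637
(2,2): Delta=1.0000 Bond=-69.5798
V0=41.4850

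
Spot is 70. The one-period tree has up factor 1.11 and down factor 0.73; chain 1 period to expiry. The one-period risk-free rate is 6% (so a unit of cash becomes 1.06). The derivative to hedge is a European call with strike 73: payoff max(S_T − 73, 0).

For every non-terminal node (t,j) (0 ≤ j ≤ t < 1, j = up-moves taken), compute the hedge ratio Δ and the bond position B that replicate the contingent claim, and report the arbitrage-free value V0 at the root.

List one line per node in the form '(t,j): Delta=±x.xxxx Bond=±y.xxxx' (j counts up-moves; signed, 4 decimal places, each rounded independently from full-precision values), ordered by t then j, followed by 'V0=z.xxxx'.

(0,0): Delta=0.1767 Bond=-8.5179
V0=3.8505

No-arbitrage ⇒ martingale measure with p* = (R−d)/(u−d) = 0.8684.
At expiry t=1: V(1,0)=0.0000, V(1,1)=4.7000
Node (0,0) S=70.0000: V=(p*·4.7000+(1−p*)·0.0000)/1.06=3.8505; Δ=(4.7000−0.0000)/(77.7000−51.1000)=0.1767; B=V−Δ·S=-8.5179
Check: Δ(0,0)·S0 + B(0,0) = 3.8505 = V0.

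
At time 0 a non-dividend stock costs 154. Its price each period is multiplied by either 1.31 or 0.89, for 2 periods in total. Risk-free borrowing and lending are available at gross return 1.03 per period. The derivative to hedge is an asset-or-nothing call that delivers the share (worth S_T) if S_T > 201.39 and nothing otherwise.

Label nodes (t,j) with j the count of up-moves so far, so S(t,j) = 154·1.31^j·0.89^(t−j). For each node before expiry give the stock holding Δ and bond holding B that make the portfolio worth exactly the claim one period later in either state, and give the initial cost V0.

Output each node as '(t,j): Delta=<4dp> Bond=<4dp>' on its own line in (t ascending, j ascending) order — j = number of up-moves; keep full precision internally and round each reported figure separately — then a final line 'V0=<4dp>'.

(0,0): Delta=1.3223 Bond=-175.9577
(1,0): Delta=0.0000 Bond=0.0000
(1,1): Delta=3.1190 Bond=-543.7094
V0=27.6787

The replicating-portfolio and risk-neutral prices coincide; use p* = (1.03−0.89)/(1.31−0.89) = 0.3333 for the latter.
At expiry t=2: V(2,0)=0.0000, V(2,1)=0.0000, V(2,2)=264.2794
(1,0): S=137.0600. Δ = (V_up−V_dn)/(S_up−S_dn) = (0.0000−0.0000)/(179.5486−121.9834) = 0.0000. V = [p*·0.0000 + (1−p*)·0.0000]/1.03 = 0.0000. B = V − Δ·S = 0.0000.
(1,1): S=201.7400. Δ = (V_up−V_dn)/(S_up−S_dn) = (264.2794−0.0000)/(264.2794−179.5486) = 3.1190. V = [p*·264.2794 + (1−p*)·0.0000]/1.03 = 85.5273. B = V − Δ·S = -543.7094.
(0,0): S=154.0000. Δ = (V_up−V_dn)/(S_up−S_dn) = (85.5273−0.0000)/(201.7400−137.0600) = 1.3223. V = [p*·85.5273 + (1−p*)·0.0000]/1.03 = 27.6787. B = V − Δ·S = -175.9577.
Check: Δ(0,0)·S0 + B(0,0) = 27.6787 = V0.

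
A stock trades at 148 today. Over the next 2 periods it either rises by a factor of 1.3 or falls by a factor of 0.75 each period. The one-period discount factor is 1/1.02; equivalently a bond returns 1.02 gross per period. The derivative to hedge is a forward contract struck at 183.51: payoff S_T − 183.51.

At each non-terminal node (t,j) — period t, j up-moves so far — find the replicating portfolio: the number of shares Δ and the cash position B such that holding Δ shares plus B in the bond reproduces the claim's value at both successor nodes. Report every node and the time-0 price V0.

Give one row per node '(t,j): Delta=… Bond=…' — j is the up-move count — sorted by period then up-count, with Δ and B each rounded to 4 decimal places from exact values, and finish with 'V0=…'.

(0,0): Delta=1.0000 Bond=-176.3841
(1,0): Delta=1.0000 Bond=-179.9118
(1,1): Delta=1.0000 Bond=-179.9118
V0=-28.3841

Risk-neutral probability p* = (R−d)/(u−d) = (1.02−0.75)/(1.3−0.75) = 0.4909.
At expiry t=2: V(2,0)=-100.2600, V(2,1)=-39.2100, V(2,2)=66.6100
  t=1,j=0: stock 111.0000 → up 144.3000 (V=-39.2100), down 83.2500 (V=-100.2600). Price -68.9118; hedge Δ=1.0000, bond B=-179.9118.
  t=1,j=1: stock 192.4000 → up 250.1200 (V=66.6100), down 144.3000 (V=-39.2100). Price 12.4882; hedge Δ=1.0000, bond B=-179.9118.
  t=0,j=0: stock 148.0000 → up 192.4000 (V=12.4882), down 111.0000 (V=-68.9118). Price -28.3841; hedge Δ=1.0000, bond B=-176.3841.
Self-financing check: at every node Δ·S+B equals the discounted successor values.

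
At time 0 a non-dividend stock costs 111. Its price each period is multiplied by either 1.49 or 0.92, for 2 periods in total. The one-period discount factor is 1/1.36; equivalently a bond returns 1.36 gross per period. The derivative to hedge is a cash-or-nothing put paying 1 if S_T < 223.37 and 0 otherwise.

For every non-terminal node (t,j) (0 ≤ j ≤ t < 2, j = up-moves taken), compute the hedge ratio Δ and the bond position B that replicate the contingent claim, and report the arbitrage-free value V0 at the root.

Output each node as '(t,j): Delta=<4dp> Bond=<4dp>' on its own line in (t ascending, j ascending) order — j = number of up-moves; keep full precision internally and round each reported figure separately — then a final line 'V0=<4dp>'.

Risk-neutral probability p* = (R−d)/(u−d) = (1.36−0.92)/(1.49−0.92) = 0.7719.
Terminal payoffs: V(2,0)=1.0000, V(2,1)=1.0000, V(2,2)=0.0000
  t=1,j=0: stock 102.1200 → up 152.1588 (V=1.0000), down 93.9504 (V=1.0000). Price 0.7353; hedge Δ=0.0000, bond B=0.7353.
  t=1,j=1: stock 165.3900 → up 246.4311 (V=0.0000), down 152.1588 (V=1.0000). Price 0.1677; hedge Δ=-0.0106, bond B=1.9221.
  t=0,j=0: stock 111.0000 → up 165.3900 (V=0.1677), down 102.1200 (V=0.7353). Price 0.2185; hedge Δ=-0.0090, bond B=1.2143.
Root portfolio cost Δ·111+B reproduces V0=0.2185.

(0,0): Delta=-0.0090 Bond=1.2143
(1,0): Delta=0.0000 Bond=0.7353
(1,1): Delta=-0.0106 Bond=1.9221
V0=0.2185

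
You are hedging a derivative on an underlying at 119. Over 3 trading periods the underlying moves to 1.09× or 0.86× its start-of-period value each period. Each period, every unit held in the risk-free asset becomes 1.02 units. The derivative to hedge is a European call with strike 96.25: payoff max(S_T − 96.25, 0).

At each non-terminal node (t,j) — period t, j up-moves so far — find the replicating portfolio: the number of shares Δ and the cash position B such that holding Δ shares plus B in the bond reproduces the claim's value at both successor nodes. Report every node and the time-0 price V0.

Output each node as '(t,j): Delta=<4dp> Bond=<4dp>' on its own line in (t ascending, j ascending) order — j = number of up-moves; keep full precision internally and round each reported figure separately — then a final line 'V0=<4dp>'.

No-arbitrage ⇒ martingale measure with p* = (R−d)/(u−d) = 0.6957.
Payoff layer (t=3): V(3,0)=0.0000, V(3,1)=0.0000, V(3,2)=25.3402, V(3,3)=57.8585
(2,0): S=88.0124. Δ = (V_up−V_dn)/(S_up−S_dn) = (0.0000−0.0000)/(95.9335−75.6907) = 0.0000. V = [p*·0.0000 + (1−p*)·0.0000]/1.02 = 0.0000. B = V − Δ·S = 0.0000.
(2,1): S=111.5506. Δ = (V_up−V_dn)/(S_up−S_dn) = (25.3402−0.0000)/(121.5902−95.9335) = 0.9877. V = [p*·25.3402 + (1−p*)·0.0000]/1.02 = 17.2823. B = V − Δ·S = -92.8923.
(2,2): S=141.3839. Δ = (V_up−V_dn)/(S_up−S_dn) = (57.8585−25.3402)/(154.1085−121.5902) = 1.0000. V = [p*·57.8585 + (1−p*)·25.3402]/1.02 = 47.0212. B = V − Δ·S = -94.3627.
(1,0): S=102.3400. Δ = (V_up−V_dn)/(S_up−S_dn) = (17.2823−0.0000)/(111.5506−88.0124) = 0.7342. V = [p*·17.2823 + (1−p*)·0.0000]/1.02 = 11.7867. B = V − Δ·S = -63.3537.
(1,1): S=129.7100. Δ = (V_up−V_dn)/(S_up−S_dn) = (47.0212−17.2823)/(141.3839−111.5506) = 0.9968. V = [p*·47.0212 + (1−p*)·17.2823]/1.02 = 37.2257. B = V − Δ·S = -92.0737.
(0,0): S=119.0000. Δ = (V_up−V_dn)/(S_up−S_dn) = (37.2257−11.7867)/(129.7100−102.3400) = 0.9294. V = [p*·37.2257 + (1−p*)·11.7867]/1.02 = 28.9053. B = V − Δ·S = -81.6989.
The time-0 hedge costs 28.9053, which is the no-arbitrage price.

(0,0): Delta=0.9294 Bond=-81.6989
(1,0): Delta=0.7342 Bond=-63.3537
(1,1): Delta=0.9968 Bond=-92.0737
(2,0): Delta=0.0000 Bond=0.0000
(2,1): Delta=0.9877 Bond=-92.8923
(2,2): Delta=1.0000 Bond=-94.3627
V0=28.9053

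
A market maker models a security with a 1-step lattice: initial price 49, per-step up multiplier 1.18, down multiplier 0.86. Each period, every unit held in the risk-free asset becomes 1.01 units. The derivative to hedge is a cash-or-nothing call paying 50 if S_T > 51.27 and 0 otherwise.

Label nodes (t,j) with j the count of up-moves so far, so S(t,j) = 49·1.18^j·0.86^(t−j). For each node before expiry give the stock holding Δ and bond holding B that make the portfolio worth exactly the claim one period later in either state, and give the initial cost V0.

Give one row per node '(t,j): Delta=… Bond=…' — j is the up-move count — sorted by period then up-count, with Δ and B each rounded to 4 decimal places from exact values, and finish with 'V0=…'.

The replicating-portfolio and risk-neutral prices coincide; use p* = (1.01−0.86)/(1.18−0.86) = 0.4688 for the latter.
Payoff layer (t=1): V(1,0)=0.0000, V(1,1)=50.0000
Node (0,0) S=49.0000: V=(p*·50.0000+(1−p*)·0.0000)/1.01=23.2054; Δ=(50.0000−0.0000)/(57.8200−42.1400)=3.1888; B=V−Δ·S=-133.0446
Root portfolio cost Δ·49+B reproduces V0=23.2054.

(0,0): Delta=3.1888 Bond=-133.0446
V0=23.2054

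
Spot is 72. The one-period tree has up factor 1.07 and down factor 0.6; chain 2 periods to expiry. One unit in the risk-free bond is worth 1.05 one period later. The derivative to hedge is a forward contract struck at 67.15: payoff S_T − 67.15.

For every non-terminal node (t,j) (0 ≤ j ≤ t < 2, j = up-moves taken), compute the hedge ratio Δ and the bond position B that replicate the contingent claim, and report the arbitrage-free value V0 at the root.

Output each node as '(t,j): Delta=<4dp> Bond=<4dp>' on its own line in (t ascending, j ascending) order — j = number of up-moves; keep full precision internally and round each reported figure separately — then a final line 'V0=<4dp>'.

No-arbitrage ⇒ martingale measure with p* = (R−d)/(u−d) = 0.9574.
Terminal payoffs: V(2,0)=-41.2300, V(2,1)=-20.9260, V(2,2)=15.2828
(1,0): S=43.2000. Δ = (V_up−V_dn)/(S_up−S_dn) = (-20.9260−-41.2300)/(46.2240−25.9200) = 1.0000. V = [p*·-20.9260 + (1−p*)·-41.2300]/1.05 = -20.7524. B = V − Δ·S = -63.9524.
(1,1): S=77.0400. Δ = (V_up−V_dn)/(S_up−S_dn) = (15.2828−-20.9260)/(82.4328−46.2240) = 1.0000. V = [p*·15.2828 + (1−p*)·-20.9260]/1.05 = 13.0876. B = V − Δ·S = -63.9524.
(0,0): S=72.0000. Δ = (V_up−V_dn)/(S_up−S_dn) = (13.0876−-20.7524)/(77.0400−43.2000) = 1.0000. V = [p*·13.0876 + (1−p*)·-20.7524]/1.05 = 11.0930. B = V − Δ·S = -60.9070.
Self-financing check: at every node Δ·S+B equals the discounted successor values.

(0,0): Delta=1.0000 Bond=-60.9070
(1,0): Delta=1.0000 Bond=-63.9524
(1,1): Delta=1.0000 Bond=-63.9524
V0=11.0930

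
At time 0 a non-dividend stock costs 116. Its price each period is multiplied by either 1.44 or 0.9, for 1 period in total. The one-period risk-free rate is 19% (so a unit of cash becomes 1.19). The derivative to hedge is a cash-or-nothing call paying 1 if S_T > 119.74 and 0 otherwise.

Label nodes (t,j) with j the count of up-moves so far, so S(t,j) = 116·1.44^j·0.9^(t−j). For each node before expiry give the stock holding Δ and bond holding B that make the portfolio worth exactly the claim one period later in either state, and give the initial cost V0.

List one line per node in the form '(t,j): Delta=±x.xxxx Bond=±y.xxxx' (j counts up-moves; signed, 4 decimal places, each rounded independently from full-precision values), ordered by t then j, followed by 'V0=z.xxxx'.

(0,0): Delta=0.0160 Bond=-1.4006
V0=0.4513

No-arbitrage ⇒ martingale measure with p* = (R−d)/(u−d) = 0.5370.
Terminal payoffs: V(1,0)=0.0000, V(1,1)=1.0000
Node (0,0) S=116.0000: V=(p*·1.0000+(1−p*)·0.0000)/1.19=0.4513; Δ=(1.0000−0.0000)/(167.0400−104.4000)=0.0160; B=V−Δ·S=-1.4006
Root portfolio cost Δ·116+B reproduces V0=0.4513.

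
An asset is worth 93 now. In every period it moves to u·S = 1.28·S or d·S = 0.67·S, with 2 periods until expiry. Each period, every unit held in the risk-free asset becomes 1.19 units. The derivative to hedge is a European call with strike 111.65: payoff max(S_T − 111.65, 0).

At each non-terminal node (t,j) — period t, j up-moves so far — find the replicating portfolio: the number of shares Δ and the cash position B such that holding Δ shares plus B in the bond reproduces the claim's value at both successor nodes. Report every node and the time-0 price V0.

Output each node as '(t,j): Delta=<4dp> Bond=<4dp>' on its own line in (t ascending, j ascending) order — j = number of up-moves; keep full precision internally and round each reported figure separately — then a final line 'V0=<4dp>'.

(0,0): Delta=0.5142 Bond=-26.9243
(1,0): Delta=0.0000 Bond=0.0000
(1,1): Delta=0.5608 Bond=-37.5853
V0=20.8965

Since d<R<u, set p* = (R−d)/(u−d) = 0.8525; price each node as the discounted p*-expectation of its children.
Terminal payoffs: V(2,0)=0.0000, V(2,1)=0.0000, V(2,2)=40.7212
(1,0): S=62.3100. Δ = (V_up−V_dn)/(S_up−S_dn) = (0.0000−0.0000)/(79.7568−41.7477) = 0.0000. V = [p*·0.0000 + (1−p*)·0.0000]/1.19 = 0.0000. B = V − Δ·S = 0.0000.
(1,1): S=119.0400. Δ = (V_up−V_dn)/(S_up−S_dn) = (40.7212−0.0000)/(152.3712−79.7568) = 0.5608. V = [p*·40.7212 + (1−p*)·0.0000]/1.19 = 29.1707. B = V − Δ·S = -37.5853.
(0,0): S=93.0000. Δ = (V_up−V_dn)/(S_up−S_dn) = (29.1707−0.0000)/(119.0400−62.3100) = 0.5142. V = [p*·29.1707 + (1−p*)·0.0000]/1.19 = 20.8965. B = V − Δ·S = -26.9243.
Each (Δ,B) replicates both successor values, so the strategy is self-financing and V0 is arbitrage-free.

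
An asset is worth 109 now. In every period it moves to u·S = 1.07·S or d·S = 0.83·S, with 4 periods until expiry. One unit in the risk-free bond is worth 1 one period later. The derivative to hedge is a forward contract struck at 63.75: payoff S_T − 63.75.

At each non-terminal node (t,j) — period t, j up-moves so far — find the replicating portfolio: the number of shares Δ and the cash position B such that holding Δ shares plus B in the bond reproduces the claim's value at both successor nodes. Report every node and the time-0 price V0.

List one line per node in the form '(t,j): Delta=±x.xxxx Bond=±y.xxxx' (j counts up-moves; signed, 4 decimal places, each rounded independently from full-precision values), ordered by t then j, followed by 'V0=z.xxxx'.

The replicating-portfolio and risk-neutral prices coincide; use p* = (1−0.83)/(1.07−0.83) = 0.7083 for the latter.
Terminal payoffs: V(4,0)=-12.0204, V(4,1)=2.9375, V(4,2)=22.2207, V(4,3)=47.0796, V(4,4)=79.1268
Node (3,0) S=62.3248: V=(p*·2.9375+(1−p*)·-12.0204)/1=-1.4252; Δ=(2.9375−-12.0204)/(66.6875−51.7296)=1.0000; B=V−Δ·S=-63.7500
Node (3,1) S=80.3464: V=(p*·22.2207+(1−p*)·2.9375)/1=16.5964; Δ=(22.2207−2.9375)/(85.9707−66.6875)=1.0000; B=V−Δ·S=-63.7500
Node (3,2) S=103.5791: V=(p*·47.0796+(1−p*)·22.2207)/1=39.8291; Δ=(47.0796−22.2207)/(110.8296−85.9707)=1.0000; B=V−Δ·S=-63.7500
Node (3,3) S=133.5297: V=(p*·79.1268+(1−p*)·47.0796)/1=69.7797; Δ=(79.1268−47.0796)/(142.8768−110.8296)=1.0000; B=V−Δ·S=-63.7500
Node (2,0) S=75.0901: V=(p*·16.5964+(1−p*)·-1.4252)/1=11.3401; Δ=(16.5964−-1.4252)/(80.3464−62.3248)=1.0000; B=V−Δ·S=-63.7500
Node (2,1) S=96.8029: V=(p*·39.8291+(1−p*)·16.5964)/1=33.0529; Δ=(39.8291−16.5964)/(103.5791−80.3464)=1.0000; B=V−Δ·S=-63.7500
Node (2,2) S=124.7941: V=(p*·69.7797+(1−p*)·39.8291)/1=61.0441; Δ=(69.7797−39.8291)/(133.5297−103.5791)=1.0000; B=V−Δ·S=-63.7500
Node (1,0) S=90.4700: V=(p*·33.0529+(1−p*)·11.3401)/1=26.7200; Δ=(33.0529−11.3401)/(96.8029−75.0901)=1.0000; B=V−Δ·S=-63.7500
Node (1,1) S=116.6300: V=(p*·61.0441+(1−p*)·33.0529)/1=52.8800; Δ=(61.0441−33.0529)/(124.7941−96.8029)=1.0000; B=V−Δ·S=-63.7500
Node (0,0) S=109.0000: V=(p*·52.8800+(1−p*)·26.7200)/1=45.2500; Δ=(52.8800−26.7200)/(116.6300−90.4700)=1.0000; B=V−Δ·S=-63.7500
The time-0 hedge costs 45.2500, which is the no-arbitrage price.

(0,0): Delta=1.0000 Bond=-63.7500
(1,0): Delta=1.0000 Bond=-63.7500
(1,1): Delta=1.0000 Bond=-63.7500
(2,0): Delta=1.0000 Bond=-63.7500
(2,1): Delta=1.0000 Bond=-63.7500
(2,2): Delta=1.0000 Bond=-63.7500
(3,0): Delta=1.0000 Bond=-63.7500
(3,1): Delta=1.0000 Bond=-63.7500
(3,2): Delta=1.0000 Bond=-63.7500
(3,3): Delta=1.0000 Bond=-63.7500
V0=45.2500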